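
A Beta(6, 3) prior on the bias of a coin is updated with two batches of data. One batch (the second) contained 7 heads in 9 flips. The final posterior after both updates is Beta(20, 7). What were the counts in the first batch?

7 heads and 2 tails

Sequential conjugate updates are equivalent to a single update on the pooled data, so total successes = posterior α − prior α and total failures = posterior β − prior β.
Total across both batches: 20−6=14 heads, 7−3=4 tails.
Subtract the second batch: 14−7=7 heads and 4−2=2 tails.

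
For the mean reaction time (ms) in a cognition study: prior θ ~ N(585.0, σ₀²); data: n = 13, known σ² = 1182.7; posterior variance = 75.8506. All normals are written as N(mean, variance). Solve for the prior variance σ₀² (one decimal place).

σ₀² = 456.2

Posterior precision equals prior precision plus data precision: 1/σ_n² = 1/σ₀² + n/σ².
So 1/σ₀² = 1/75.8506 − 13/1182.7 = 0.013184 − 0.010992 = 0.002192.
Hence σ₀² = 1/0.002192 ≈ 456.2.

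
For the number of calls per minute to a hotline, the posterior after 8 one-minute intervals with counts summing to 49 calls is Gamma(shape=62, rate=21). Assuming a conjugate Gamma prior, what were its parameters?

Gamma(shape=13, rate=13)

A Gamma(α, β) prior (rate parametrization) on a Poisson rate with n observations summing to S gives posterior Gamma(α+S, β+n).
So α = 62 − 49 = 13 and β = 21 − 8 = 13.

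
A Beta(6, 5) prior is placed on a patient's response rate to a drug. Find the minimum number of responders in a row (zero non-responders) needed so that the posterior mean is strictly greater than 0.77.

k = 11

After k responders and 0 non-responders the posterior is Beta(6+k, 5), with mean (6+k)/(6+5+k).
Set (6+k)/(11+k) > 0.77 and solve: k > (0.77·11 − 6)/(1 − 0.77) = 10.739.
The smallest integer exceeding 10.739 is 11, and checking k=11: (17)/(22) = 0.7727 > 0.77.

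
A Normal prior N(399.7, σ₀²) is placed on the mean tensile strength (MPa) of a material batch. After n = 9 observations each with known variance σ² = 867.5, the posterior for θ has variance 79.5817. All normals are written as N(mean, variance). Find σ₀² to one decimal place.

σ₀² = 456.4

Posterior precision equals prior precision plus data precision: 1/σ_n² = 1/σ₀² + n/σ².
So 1/σ₀² = 1/79.5817 − 9/867.5 = 0.012566 − 0.010375 = 0.002191.
Hence σ₀² = 1/0.002191 ≈ 456.4.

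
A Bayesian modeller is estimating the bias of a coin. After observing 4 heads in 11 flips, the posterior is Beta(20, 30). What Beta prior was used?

Beta(16, 23)

A Beta(α, β) prior with s successes and f failures in binomial data gives a Beta(α+s, β+f) posterior.
Subtract the data counts: 20−4=16, 30−7=23.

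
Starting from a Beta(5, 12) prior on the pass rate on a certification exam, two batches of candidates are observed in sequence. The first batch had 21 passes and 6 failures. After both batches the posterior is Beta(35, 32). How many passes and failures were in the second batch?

9 passes and 14 failures

Because Beta–binomial updating is additive in the counts, the combined data contributed (α_post−α_prior, β_post−β_prior) successes and failures.
Total across both batches: 35−5=30 passes, 32−12=20 failures.
Subtract the first batch: 30−21=9 passes and 20−6=14 failures.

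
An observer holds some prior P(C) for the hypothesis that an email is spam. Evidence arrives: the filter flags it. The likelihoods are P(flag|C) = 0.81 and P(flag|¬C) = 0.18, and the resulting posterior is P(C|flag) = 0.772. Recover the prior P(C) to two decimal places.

P(C) = 0.43

Bayes' rule in odds form gives O(C|E) = O(C)·[P(E|C)/P(E|¬C)], hence O(C) = O(C|E)/LR.
Posterior odds = 0.772/(1−0.772) = 3.3860. LR = 0.81/0.18 = 4.5000.
Prior odds = 3.3860/4.5000 = 0.7524, so P(C) = 0.7524/(1+0.7524) ≈ 0.43.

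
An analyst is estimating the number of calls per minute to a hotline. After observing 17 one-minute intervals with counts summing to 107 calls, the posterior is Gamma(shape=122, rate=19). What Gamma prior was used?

Gamma–Poisson conjugacy: posterior shape = α + Σxᵢ, posterior rate = β + n.
So α = 122 − 107 = 15 and β = 19 − 17 = 2.

Gamma(shape=15, rate=2)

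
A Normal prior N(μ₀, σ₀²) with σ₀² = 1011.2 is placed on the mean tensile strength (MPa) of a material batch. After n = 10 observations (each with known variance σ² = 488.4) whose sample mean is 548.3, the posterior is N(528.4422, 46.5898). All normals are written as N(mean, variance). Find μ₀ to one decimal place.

μ₀ = 117.3

The posterior mean is a precision-weighted average: μ_n = (τ₀μ₀ + τ_data·x̄)/(τ₀+τ_data), with τ₀=1/σ₀² and τ_data=n/σ².
Here τ₀ = 1/1011.2 = 0.000989 and τ_data = 10/488.4 = 0.020475, so τ_n = 0.021464.
Rearranging for μ₀: μ₀ = (μ_n·τ_n − τ_data·x̄)/τ₀ = (528.4422·0.021464 − 0.020475·548.3) / 0.000989 = 0.116041/0.000989 ≈ 117.3.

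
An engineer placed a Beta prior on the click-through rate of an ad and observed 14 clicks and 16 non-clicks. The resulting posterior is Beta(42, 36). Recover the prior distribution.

Beta(28, 20)

Under Beta–binomial conjugacy the posterior parameters are (a+s, b+f).
Subtract the data counts: 42−14=28, 36−16=20.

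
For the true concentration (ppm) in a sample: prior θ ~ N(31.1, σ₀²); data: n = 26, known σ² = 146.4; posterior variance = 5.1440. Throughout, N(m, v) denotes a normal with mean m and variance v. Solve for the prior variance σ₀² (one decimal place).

Posterior precision equals prior precision plus data precision: 1/σ_n² = 1/σ₀² + n/σ².
So 1/σ₀² = 1/5.1440 − 26/146.4 = 0.194401 − 0.177596 = 0.016805.
Hence σ₀² = 1/0.016805 ≈ 59.5.

σ₀² = 59.5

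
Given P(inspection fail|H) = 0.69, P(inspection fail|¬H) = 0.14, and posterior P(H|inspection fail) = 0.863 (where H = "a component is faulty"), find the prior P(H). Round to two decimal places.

Bayes' rule in odds form gives O(H|E) = O(H)·[P(E|H)/P(E|¬H)], hence O(H) = O(H|E)/LR.
Posterior odds = 0.863/(1−0.863) = 6.2993. LR = 0.69/0.14 = 4.9286.
Prior odds = 6.2993/4.9286 = 1.2781, so P(H) = 1.2781/(1+1.2781) ≈ 0.56.

P(H) = 0.56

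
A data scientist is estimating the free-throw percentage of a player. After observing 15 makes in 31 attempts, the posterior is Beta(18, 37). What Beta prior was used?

Under Beta–binomial conjugacy the posterior parameters are (α+s, β+f).
Subtract the data counts: 18−15=3, 37−16=21.

Beta(3, 21)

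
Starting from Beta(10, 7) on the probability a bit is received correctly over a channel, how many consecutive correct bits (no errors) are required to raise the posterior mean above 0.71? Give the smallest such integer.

After k correct bits and 0 errors the posterior is Beta(10+k, 7), with mean (10+k)/(10+7+k).
Set (10+k)/(17+k) > 0.71 and solve: k > (0.71·17 − 10)/(1 − 0.71) = 7.138.
The smallest integer exceeding 7.138 is 8.

k = 8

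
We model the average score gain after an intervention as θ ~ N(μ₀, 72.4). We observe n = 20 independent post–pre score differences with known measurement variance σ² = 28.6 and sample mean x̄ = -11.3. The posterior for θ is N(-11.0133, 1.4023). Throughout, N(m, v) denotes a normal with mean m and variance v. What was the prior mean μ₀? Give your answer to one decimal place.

μ₀ = 3.5

The posterior mean is a precision-weighted average: μ_n = (τ₀μ₀ + τ_data·x̄)/(τ₀+τ_data), with τ₀=1/σ₀² and τ_data=n/σ².
Here τ₀ = 1/72.4 = 0.013812 and τ_data = 20/28.6 = 0.699301, so τ_n = 0.713113.
Rearranging for μ₀: μ₀ = (μ_n·τ_n − τ_data·x̄)/τ₀ = (-11.0133·0.713113 − 0.699301·-11.3) / 0.013812 = 0.048374/0.013812 ≈ 3.5.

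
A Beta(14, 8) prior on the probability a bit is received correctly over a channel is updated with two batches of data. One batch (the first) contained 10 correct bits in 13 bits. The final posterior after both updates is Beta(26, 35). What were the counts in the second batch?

Sequential conjugate updates are equivalent to a single update on the pooled data, so total successes = posterior α − prior α and total failures = posterior β − prior β.
Total across both batches: 26−14=12 correct bits, 35−8=27 errors.
Subtract the first batch: 12−10=2 correct bits and 27−3=24 errors.

2 correct bits and 24 errors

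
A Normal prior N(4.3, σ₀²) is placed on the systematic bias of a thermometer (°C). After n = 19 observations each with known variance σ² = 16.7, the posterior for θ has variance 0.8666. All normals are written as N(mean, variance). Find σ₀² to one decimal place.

Posterior precision equals prior precision plus data precision: 1/σ_n² = 1/σ₀² + n/σ².
So 1/σ₀² = 1/0.8666 − 19/16.7 = 1.153935 − 1.137725 = 0.016210.
Hence σ₀² = 1/0.016210 ≈ 61.7.

σ₀² = 61.7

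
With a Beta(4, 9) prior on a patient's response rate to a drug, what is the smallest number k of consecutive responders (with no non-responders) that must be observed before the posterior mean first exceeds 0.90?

k = 78

After k responders and 0 non-responders the posterior is Beta(4+k, 9), with mean (4+k)/(4+9+k).
Set (4+k)/(13+k) > 0.90 and solve: k > (0.90·13 − 4)/(1 − 0.90) = 77.000.
The smallest integer exceeding 77.000 is 78.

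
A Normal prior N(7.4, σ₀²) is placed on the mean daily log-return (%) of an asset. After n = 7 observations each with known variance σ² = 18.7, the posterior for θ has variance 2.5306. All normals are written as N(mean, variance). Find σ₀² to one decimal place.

Posterior precision equals prior precision plus data precision: 1/σ_n² = 1/σ₀² + n/σ².
So 1/σ₀² = 1/2.5306 − 7/18.7 = 0.395163 − 0.374332 = 0.020831.
Hence σ₀² = 1/0.020831 ≈ 48.0.

σ₀² = 48.0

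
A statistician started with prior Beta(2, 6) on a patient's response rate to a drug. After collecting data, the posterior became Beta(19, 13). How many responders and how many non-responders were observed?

Under Beta–binomial conjugacy the posterior parameters are (a+s, b+f).
Match parameters: s=19−2=17, f=13−6=7.

17 responders and 7 non-responders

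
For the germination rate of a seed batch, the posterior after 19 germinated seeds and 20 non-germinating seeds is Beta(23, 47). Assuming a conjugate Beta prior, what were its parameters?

A Beta(α, β) prior with s successes and f failures in binomial data gives a Beta(α+s, β+f) posterior.
Subtract the data counts: 23−19=4, 47−20=27.

Beta(4, 27)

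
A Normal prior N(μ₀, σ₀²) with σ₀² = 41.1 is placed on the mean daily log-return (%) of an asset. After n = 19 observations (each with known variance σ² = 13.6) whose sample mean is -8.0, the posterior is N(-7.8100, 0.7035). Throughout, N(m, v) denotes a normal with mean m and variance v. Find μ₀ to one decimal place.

μ₀ = 3.1

The posterior mean is a precision-weighted average: μ_n = (τ₀μ₀ + τ_data·x̄)/(τ₀+τ_data), with τ₀=1/σ₀² and τ_data=n/σ².
Here τ₀ = 1/41.1 = 0.024331 and τ_data = 19/13.6 = 1.397059, so τ_n = 1.421390.
Rearranging for μ₀: μ₀ = (μ_n·τ_n − τ_data·x̄)/τ₀ = (-7.8100·1.421390 − 1.397059·-8.0) / 0.024331 = 0.075416/0.024331 ≈ 3.1.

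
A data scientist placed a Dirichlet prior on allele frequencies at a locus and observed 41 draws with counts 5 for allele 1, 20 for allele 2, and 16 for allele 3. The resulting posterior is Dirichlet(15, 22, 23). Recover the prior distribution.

For a Dirichlet(α) prior with multinomial counts c, the posterior is Dirichlet(α + c) componentwise.
Subtract each count from the matching posterior parameter: 15−5=10, 22−20=2, 23−16=7.

Dirichlet(10, 2, 7)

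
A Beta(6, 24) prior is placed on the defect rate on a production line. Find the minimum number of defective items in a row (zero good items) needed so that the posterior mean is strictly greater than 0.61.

k = 32

After k defective items and 0 good items the posterior is Beta(6+k, 24), with mean (6+k)/(6+24+k).
Set (6+k)/(30+k) > 0.61 and solve: k > (0.61·30 − 6)/(1 − 0.61) = 31.538.
The smallest integer exceeding 31.538 is 32, and checking k=32: (38)/(62) = 0.6129 > 0.61.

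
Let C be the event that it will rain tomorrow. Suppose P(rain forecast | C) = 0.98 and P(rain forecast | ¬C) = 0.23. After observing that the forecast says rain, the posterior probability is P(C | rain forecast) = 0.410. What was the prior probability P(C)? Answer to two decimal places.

P(C) = 0.14

Bayes' rule in odds form gives O(C|E) = O(C)·[P(E|C)/P(E|¬C)], hence O(C) = O(C|E)/LR.
Posterior odds = 0.410/(1−0.410) = 0.6949. LR = 0.98/0.23 = 4.2609.
Prior odds = 0.6949/4.2609 = 0.1631, so P(C) = 0.1631/(1+0.1631) ≈ 0.14.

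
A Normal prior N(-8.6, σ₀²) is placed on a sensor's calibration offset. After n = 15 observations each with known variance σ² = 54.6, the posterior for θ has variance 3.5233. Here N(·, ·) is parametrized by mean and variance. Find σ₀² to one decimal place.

For the Normal–Normal model with known σ², precisions add: τ_n = τ₀ + n/σ².
So 1/σ₀² = 1/3.5233 − 15/54.6 = 0.283825 − 0.274725 = 0.009100.
Hence σ₀² = 1/0.009100 ≈ 109.9.

σ₀² = 109.9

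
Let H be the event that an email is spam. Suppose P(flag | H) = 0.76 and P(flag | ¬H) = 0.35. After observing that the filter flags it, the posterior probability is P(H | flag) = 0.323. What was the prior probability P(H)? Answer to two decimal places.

In odds form, posterior odds = prior odds × likelihood ratio, so prior odds = posterior odds ÷ LR.
Posterior odds = 0.323/(1−0.323) = 0.4771. LR = 0.76/0.35 = 2.1714.
Prior odds = 0.4771/2.1714 = 0.2197, so P(H) = 0.2197/(1+0.2197) ≈ 0.18.

P(H) = 0.18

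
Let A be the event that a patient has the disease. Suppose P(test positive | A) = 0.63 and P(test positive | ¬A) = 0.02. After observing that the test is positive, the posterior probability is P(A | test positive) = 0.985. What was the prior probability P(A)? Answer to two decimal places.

P(A) = 0.68

Bayes' rule in odds form gives O(A|E) = O(A)·[P(E|A)/P(E|¬A)], hence O(A) = O(A|E)/LR.
Posterior odds = 0.985/(1−0.985) = 65.6667. LR = 0.63/0.02 = 31.5000.
Prior odds = 65.6667/31.5000 = 2.0847, so P(A) = 2.0847/(1+2.0847) ≈ 0.68.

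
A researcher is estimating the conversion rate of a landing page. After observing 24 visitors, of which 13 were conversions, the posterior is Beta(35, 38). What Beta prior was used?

Beta(22, 27)

A Beta(a, b) prior with s successes and f failures in binomial data gives a Beta(a+s, b+f) posterior.
Subtract the data counts: 35−13=22, 38−11=27.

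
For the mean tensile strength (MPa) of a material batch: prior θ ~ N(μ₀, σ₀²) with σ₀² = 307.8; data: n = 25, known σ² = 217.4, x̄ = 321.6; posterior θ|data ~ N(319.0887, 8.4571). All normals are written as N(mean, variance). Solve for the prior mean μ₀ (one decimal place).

With known observation variance, the Normal–Normal posterior has precision τ_n = τ₀ + n/σ² and mean μ_n = (τ₀μ₀ + (n/σ²)x̄)/τ_n.
Here τ₀ = 1/307.8 = 0.003249 and τ_data = 25/217.4 = 0.114995, so τ_n = 0.118244.
Rearranging for μ₀: μ₀ = (μ_n·τ_n − τ_data·x̄)/τ₀ = (319.0887·0.118244 − 0.114995·321.6) / 0.003249 = 0.747932/0.003249 ≈ 230.2.

μ₀ = 230.2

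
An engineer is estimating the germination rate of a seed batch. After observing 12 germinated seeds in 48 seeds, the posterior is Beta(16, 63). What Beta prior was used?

Beta(4, 27)

Under Beta–binomial conjugacy the posterior parameters are (α+s, β+f).
Subtract the data counts: 16−12=4, 63−36=27.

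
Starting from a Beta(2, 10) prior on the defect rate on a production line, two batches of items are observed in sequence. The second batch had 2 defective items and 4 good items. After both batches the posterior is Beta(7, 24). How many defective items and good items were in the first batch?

Because Beta–binomial updating is additive in the counts, the combined data contributed (α_post−α_prior, β_post−β_prior) successes and failures.
Total across both batches: 7−2=5 defective items, 24−10=14 good items.
Subtract the second batch: 5−2=3 defective items and 14−4=10 good items.

3 defective items and 10 good items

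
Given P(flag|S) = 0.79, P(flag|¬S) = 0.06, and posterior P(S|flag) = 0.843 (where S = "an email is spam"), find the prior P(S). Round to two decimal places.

P(S) = 0.29

Bayes' rule in odds form gives O(S|E) = O(S)·[P(E|S)/P(E|¬S)], hence O(S) = O(S|E)/LR.
Posterior odds = 0.843/(1−0.843) = 5.3694. LR = 0.79/0.06 = 13.1667.
Prior odds = 5.3694/13.1667 = 0.4078, so P(S) = 0.4078/(1+0.4078) ≈ 0.29.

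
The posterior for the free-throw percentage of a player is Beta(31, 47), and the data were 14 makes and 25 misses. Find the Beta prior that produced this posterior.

Beta(17, 22)

Beta is conjugate to the binomial likelihood: posterior = Beta(a+s, b+f).
So a = 31 − 14 = 17 and b = 47 − 25 = 22.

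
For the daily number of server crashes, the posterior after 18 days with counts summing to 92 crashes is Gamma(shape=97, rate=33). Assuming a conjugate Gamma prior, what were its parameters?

A Gamma(α, β) prior (rate parametrization) on a Poisson rate with n observations summing to S gives posterior Gamma(α+S, β+n).
So α = 97 − 92 = 5 and β = 33 − 18 = 15.

Gamma(shape=5, rate=15)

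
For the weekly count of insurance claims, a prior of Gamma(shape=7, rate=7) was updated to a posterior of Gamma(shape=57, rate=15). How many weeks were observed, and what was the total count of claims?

n = 8 weeks with total 50 claims

Gamma–Poisson conjugacy: posterior shape = α + Σxᵢ, posterior rate = β + n.
Matching: Σxᵢ = 57 − 7 = 50 and n = 15 − 7 = 8.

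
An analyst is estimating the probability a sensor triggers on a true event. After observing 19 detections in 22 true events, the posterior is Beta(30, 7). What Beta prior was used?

Beta(11, 4)

A Beta(a, b) prior with s successes and f failures in binomial data gives a Beta(a+s, b+f) posterior.
So a = 30 − 19 = 11 and b = 7 − 3 = 4.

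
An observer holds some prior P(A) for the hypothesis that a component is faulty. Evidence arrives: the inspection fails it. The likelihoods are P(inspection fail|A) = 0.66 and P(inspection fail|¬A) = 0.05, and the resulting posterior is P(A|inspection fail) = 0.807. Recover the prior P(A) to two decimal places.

P(A) = 0.24

Bayes' rule in odds form gives O(A|E) = O(A)·[P(E|A)/P(E|¬A)], hence O(A) = O(A|E)/LR.
Posterior odds = 0.807/(1−0.807) = 4.1813. LR = 0.66/0.05 = 13.2000.
Prior odds = 4.1813/13.2000 = 0.3168, so P(A) = 0.3168/(1+0.3168) ≈ 0.24.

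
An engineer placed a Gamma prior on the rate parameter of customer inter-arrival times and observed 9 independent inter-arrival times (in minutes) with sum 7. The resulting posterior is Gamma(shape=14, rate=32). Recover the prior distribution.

Gamma–exponential conjugacy: posterior shape = α + n, posterior rate = β + Σtᵢ.
So α = 14 − 9 = 5 and β = 32 − 7 = 25.

Gamma(shape=5, rate=25)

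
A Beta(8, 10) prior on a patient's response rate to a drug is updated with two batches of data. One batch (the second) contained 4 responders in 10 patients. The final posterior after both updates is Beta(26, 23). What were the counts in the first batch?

Sequential conjugate updates are equivalent to a single update on the pooled data, so total successes = posterior α − prior α and total failures = posterior β − prior β.
Total across both batches: 26−8=18 responders, 23−10=13 non-responders.
Subtract the second batch: 18−4=14 responders and 13−6=7 non-responders.

14 responders and 7 non-responders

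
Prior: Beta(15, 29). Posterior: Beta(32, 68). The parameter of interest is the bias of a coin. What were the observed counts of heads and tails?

17 heads and 39 tails

Under Beta–binomial conjugacy the posterior parameters are (a+s, b+f).
So s = 32 − 15 = 17 and f = 68 − 29 = 39.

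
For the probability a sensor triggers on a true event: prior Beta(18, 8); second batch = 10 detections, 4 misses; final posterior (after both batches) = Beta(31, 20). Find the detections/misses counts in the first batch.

3 detections and 8 misses

Sequential conjugate updates are equivalent to a single update on the pooled data, so total successes = posterior α − prior α and total failures = posterior β − prior β.
Total across both batches: 31−18=13 detections, 20−8=12 misses.
Subtract the second batch: 13−10=3 detections and 12−4=8 misses.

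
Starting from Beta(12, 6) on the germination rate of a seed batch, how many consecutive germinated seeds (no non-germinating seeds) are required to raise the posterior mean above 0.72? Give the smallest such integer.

After k germinated seeds and 0 non-germinating seeds the posterior is Beta(12+k, 6), with mean (12+k)/(12+6+k).
Set (12+k)/(18+k) > 0.72 and solve: k > (0.72·18 − 12)/(1 − 0.72) = 3.429.
The smallest integer exceeding 3.429 is 4, and checking k=4: (16)/(22) = 0.7273 > 0.72.

k = 4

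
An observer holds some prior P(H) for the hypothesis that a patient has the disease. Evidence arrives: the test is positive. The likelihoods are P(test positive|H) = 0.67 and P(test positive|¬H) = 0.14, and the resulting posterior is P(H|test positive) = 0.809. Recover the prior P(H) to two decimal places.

Bayes' rule in odds form gives O(H|E) = O(H)·[P(E|H)/P(E|¬H)], hence O(H) = O(H|E)/LR.
Posterior odds = 0.809/(1−0.809) = 4.2356. LR = 0.67/0.14 = 4.7857.
Prior odds = 4.2356/4.7857 = 0.8851, so P(H) = 0.8851/(1+0.8851) ≈ 0.47.

P(H) = 0.47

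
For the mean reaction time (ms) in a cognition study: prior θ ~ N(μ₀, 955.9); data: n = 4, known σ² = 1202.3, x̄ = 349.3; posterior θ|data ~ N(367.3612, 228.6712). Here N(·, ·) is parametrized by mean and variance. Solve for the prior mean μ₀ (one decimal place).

The posterior mean is a precision-weighted average: μ_n = (τ₀μ₀ + τ_data·x̄)/(τ₀+τ_data), with τ₀=1/σ₀² and τ_data=n/σ².
Here τ₀ = 1/955.9 = 0.001046 and τ_data = 4/1202.3 = 0.003327, so τ_n = 0.004373.
Rearranging for μ₀: μ₀ = (μ_n·τ_n − τ_data·x̄)/τ₀ = (367.3612·0.004373 − 0.003327·349.3) / 0.001046 = 0.444349/0.001046 ≈ 424.8.

μ₀ = 424.8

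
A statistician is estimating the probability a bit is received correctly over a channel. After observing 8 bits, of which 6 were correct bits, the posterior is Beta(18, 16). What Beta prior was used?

Beta(12, 14)

Under Beta–binomial conjugacy the posterior parameters are (a+s, b+f).
So a = 18 − 6 = 12 and b = 16 − 2 = 14.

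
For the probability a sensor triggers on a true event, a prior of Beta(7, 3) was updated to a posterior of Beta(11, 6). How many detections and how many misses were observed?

4 detections and 3 misses

A Beta(a, b) prior with s successes and f failures in binomial data gives a Beta(a+s, b+f) posterior.
So s = 11 − 7 = 4 and f = 6 − 3 = 3.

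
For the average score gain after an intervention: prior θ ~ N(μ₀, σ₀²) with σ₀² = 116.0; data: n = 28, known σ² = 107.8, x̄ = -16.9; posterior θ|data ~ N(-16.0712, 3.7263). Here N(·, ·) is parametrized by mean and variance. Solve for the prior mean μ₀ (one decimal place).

With known observation variance, the Normal–Normal posterior has precision τ_n = τ₀ + n/σ² and mean μ_n = (τ₀μ₀ + (n/σ²)x̄)/τ_n.
Here τ₀ = 1/116.0 = 0.008621 and τ_data = 28/107.8 = 0.259740, so τ_n = 0.268361.
Rearranging for μ₀: μ₀ = (μ_n·τ_n − τ_data·x̄)/τ₀ = (-16.0712·0.268361 − 0.259740·-16.9) / 0.008621 = 0.076723/0.008621 ≈ 8.9.

μ₀ = 8.9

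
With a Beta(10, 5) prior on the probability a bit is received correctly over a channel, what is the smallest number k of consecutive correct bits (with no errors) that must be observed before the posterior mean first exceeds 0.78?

k = 8

After k correct bits and 0 errors the posterior is Beta(10+k, 5), with mean (10+k)/(10+5+k).
Set (10+k)/(15+k) > 0.78 and solve: k > (0.78·15 − 10)/(1 − 0.78) = 7.727.
The smallest integer exceeding 7.727 is 8, and checking k=8: (18)/(23) = 0.7826 > 0.78.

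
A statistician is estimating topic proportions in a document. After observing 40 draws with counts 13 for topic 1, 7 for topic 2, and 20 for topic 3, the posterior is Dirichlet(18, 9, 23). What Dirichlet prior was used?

Dirichlet(5, 2, 3)

For a Dirichlet(α) prior with multinomial counts c, the posterior is Dirichlet(α + c) componentwise.
Subtract each count from the matching posterior parameter: 18−13=5, 9−7=2, 23−20=3.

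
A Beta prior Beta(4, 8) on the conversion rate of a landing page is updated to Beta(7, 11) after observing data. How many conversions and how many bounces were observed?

3 conversions and 3 bounces

Beta is conjugate to the binomial likelihood: posterior = Beta(α+s, β+f).
So s = 7 − 4 = 3 and f = 11 − 8 = 3.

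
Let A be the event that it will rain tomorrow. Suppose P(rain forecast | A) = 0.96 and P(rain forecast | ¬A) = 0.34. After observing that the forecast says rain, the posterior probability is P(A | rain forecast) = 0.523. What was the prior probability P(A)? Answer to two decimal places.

In odds form, posterior odds = prior odds × likelihood ratio, so prior odds = posterior odds ÷ LR.
Posterior odds = 0.523/(1−0.523) = 1.0964. LR = 0.96/0.34 = 2.8235.
Prior odds = 1.0964/2.8235 = 0.3883, so P(A) = 0.3883/(1+0.3883) ≈ 0.28.

P(A) = 0.28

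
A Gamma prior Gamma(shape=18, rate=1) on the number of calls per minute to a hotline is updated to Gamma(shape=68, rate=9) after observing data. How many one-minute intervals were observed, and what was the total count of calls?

A Gamma(α, β) prior (rate parametrization) on a Poisson rate with n observations summing to S gives posterior Gamma(α+S, β+n).
Matching: Σxᵢ = 68 − 18 = 50 and n = 9 − 1 = 8.

n = 8 one-minute intervals with total 50 calls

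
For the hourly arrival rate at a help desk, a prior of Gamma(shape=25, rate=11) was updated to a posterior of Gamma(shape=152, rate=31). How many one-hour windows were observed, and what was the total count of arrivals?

Gamma–Poisson conjugacy: posterior shape = α + Σxᵢ, posterior rate = β + n.
Matching: Σxᵢ = 152 − 25 = 127 and n = 31 − 11 = 20.

n = 20 one-hour windows with total 127 arrivals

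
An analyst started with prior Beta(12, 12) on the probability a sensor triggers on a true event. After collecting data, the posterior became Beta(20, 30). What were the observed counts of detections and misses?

Beta is conjugate to the binomial likelihood: posterior = Beta(α+s, β+f).
So s = 20 − 12 = 8 and f = 30 − 12 = 18.

8 detections and 18 misses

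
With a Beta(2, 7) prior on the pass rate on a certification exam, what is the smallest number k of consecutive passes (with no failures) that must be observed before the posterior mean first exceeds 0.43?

After k passes and 0 failures the posterior is Beta(2+k, 7), with mean (2+k)/(2+7+k).
Set (2+k)/(9+k) > 0.43 and solve: k > (0.43·9 − 2)/(1 − 0.43) = 3.281.
The smallest integer exceeding 3.281 is 4, and checking k=4: (6)/(13) = 0.4615 > 0.43.

k = 4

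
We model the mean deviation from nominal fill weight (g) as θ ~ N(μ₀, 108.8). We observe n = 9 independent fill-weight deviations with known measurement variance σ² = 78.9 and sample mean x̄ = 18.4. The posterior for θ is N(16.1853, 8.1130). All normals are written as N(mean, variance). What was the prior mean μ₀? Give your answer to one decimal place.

μ₀ = -11.3

The posterior mean is a precision-weighted average: μ_n = (τ₀μ₀ + τ_data·x̄)/(τ₀+τ_data), with τ₀=1/σ₀² and τ_data=n/σ².
Here τ₀ = 1/108.8 = 0.009191 and τ_data = 9/78.9 = 0.114068, so τ_n = 0.123259.
Rearranging for μ₀: μ₀ = (μ_n·τ_n − τ_data·x̄)/τ₀ = (16.1853·0.123259 − 0.114068·18.4) / 0.009191 = -0.103867/0.009191 ≈ -11.3.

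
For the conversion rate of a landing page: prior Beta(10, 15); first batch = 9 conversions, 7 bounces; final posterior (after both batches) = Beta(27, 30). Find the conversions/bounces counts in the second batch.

8 conversions and 8 bounces

Sequential conjugate updates are equivalent to a single update on the pooled data, so total successes = posterior α − prior α and total failures = posterior β − prior β.
Total across both batches: 27−10=17 conversions, 30−15=15 bounces.
Subtract the first batch: 17−9=8 conversions and 15−7=8 bounces.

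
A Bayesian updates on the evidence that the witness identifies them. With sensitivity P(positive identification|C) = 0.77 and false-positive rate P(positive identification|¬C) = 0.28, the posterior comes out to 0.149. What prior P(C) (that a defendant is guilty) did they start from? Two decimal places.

P(C) = 0.06

Bayes' rule in odds form gives O(C|E) = O(C)·[P(E|C)/P(E|¬C)], hence O(C) = O(C|E)/LR.
Posterior odds = 0.149/(1−0.149) = 0.1751. LR = 0.77/0.28 = 2.7500.
Prior odds = 0.1751/2.7500 = 0.0637, so P(C) = 0.0637/(1+0.0637) ≈ 0.06.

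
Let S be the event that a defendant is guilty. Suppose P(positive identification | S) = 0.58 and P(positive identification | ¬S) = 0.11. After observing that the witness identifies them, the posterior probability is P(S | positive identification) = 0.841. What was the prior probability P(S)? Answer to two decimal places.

P(S) = 0.50

In odds form, posterior odds = prior odds × likelihood ratio, so prior odds = posterior odds ÷ LR.
Posterior odds = 0.841/(1−0.841) = 5.2893. LR = 0.58/0.11 = 5.2727.
Prior odds = 5.2893/5.2727 = 1.0031, so P(S) = 1.0031/(1+1.0031) ≈ 0.50.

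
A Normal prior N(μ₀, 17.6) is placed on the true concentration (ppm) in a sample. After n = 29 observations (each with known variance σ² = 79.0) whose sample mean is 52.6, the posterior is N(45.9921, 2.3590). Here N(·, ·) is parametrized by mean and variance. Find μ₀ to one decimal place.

The posterior mean is a precision-weighted average: μ_n = (τ₀μ₀ + τ_data·x̄)/(τ₀+τ_data), with τ₀=1/σ₀² and τ_data=n/σ².
Here τ₀ = 1/17.6 = 0.056818 and τ_data = 29/79.0 = 0.367089, so τ_n = 0.423907.
Rearranging for μ₀: μ₀ = (μ_n·τ_n − τ_data·x̄)/τ₀ = (45.9921·0.423907 − 0.367089·52.6) / 0.056818 = 0.187492/0.056818 ≈ 3.3.

μ₀ = 3.3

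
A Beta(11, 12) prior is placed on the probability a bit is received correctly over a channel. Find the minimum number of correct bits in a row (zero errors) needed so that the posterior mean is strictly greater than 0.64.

After k correct bits and 0 errors the posterior is Beta(11+k, 12), with mean (11+k)/(11+12+k).
Set (11+k)/(23+k) > 0.64 and solve: k > (0.64·23 − 11)/(1 − 0.64) = 10.333.
The smallest integer exceeding 10.333 is 11.

k = 11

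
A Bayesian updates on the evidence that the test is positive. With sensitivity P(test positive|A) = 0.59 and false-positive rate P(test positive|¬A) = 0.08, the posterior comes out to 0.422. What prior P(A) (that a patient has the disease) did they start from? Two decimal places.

P(A) = 0.09

Bayes' rule in odds form gives O(A|E) = O(A)·[P(E|A)/P(E|¬A)], hence O(A) = O(A|E)/LR.
Posterior odds = 0.422/(1−0.422) = 0.7301. LR = 0.59/0.08 = 7.3750.
Prior odds = 0.7301/7.3750 = 0.0990, so P(A) = 0.0990/(1+0.0990) ≈ 0.09.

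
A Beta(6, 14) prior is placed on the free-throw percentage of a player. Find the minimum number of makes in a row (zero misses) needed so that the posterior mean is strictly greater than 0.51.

After k makes and 0 misses the posterior is Beta(6+k, 14), with mean (6+k)/(6+14+k).
Set (6+k)/(20+k) > 0.51 and solve: k > (0.51·20 − 6)/(1 − 0.51) = 8.571.
The smallest integer exceeding 8.571 is 9, and checking k=9: (15)/(29) = 0.5172 > 0.51.

k = 9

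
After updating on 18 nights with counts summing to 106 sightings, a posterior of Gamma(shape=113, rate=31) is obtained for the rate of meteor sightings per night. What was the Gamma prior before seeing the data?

Gamma(shape=7, rate=13)

A Gamma(α, β) prior (rate parametrization) on a Poisson rate with n observations summing to S gives posterior Gamma(α+S, β+n).
So α = 113 − 106 = 7 and β = 31 − 18 = 13.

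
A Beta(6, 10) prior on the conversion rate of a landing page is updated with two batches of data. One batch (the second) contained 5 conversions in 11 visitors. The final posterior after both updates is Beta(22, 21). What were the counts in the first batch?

Sequential conjugate updates are equivalent to a single update on the pooled data, so total successes = posterior α − prior α and total failures = posterior β − prior β.
Total across both batches: 22−6=16 conversions, 21−10=11 bounces.
Subtract the second batch: 16−5=11 conversions and 11−6=5 bounces.

11 conversions and 5 bounces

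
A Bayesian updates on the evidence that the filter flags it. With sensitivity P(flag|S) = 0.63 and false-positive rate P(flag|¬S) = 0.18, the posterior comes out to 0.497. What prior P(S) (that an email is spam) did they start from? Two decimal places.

Bayes' rule in odds form gives O(S|E) = O(S)·[P(E|S)/P(E|¬S)], hence O(S) = O(S|E)/LR.
Posterior odds = 0.497/(1−0.497) = 0.9881. LR = 0.63/0.18 = 3.5000.
Prior odds = 0.9881/3.5000 = 0.2823, so P(S) = 0.2823/(1+0.2823) ≈ 0.22.

P(S) = 0.22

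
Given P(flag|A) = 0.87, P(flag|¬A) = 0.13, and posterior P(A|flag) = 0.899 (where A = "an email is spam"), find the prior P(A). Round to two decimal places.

P(A) = 0.57

Bayes' rule in odds form gives O(A|E) = O(A)·[P(E|A)/P(E|¬A)], hence O(A) = O(A|E)/LR.
Posterior odds = 0.899/(1−0.899) = 8.9010. LR = 0.87/0.13 = 6.6923.
Prior odds = 8.9010/6.6923 = 1.3300, so P(A) = 1.3300/(1+1.3300) ≈ 0.57.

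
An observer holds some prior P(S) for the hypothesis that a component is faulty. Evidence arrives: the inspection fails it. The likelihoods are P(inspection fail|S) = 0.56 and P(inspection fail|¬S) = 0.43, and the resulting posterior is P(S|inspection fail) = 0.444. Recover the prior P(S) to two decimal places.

Bayes' rule in odds form gives O(S|E) = O(S)·[P(E|S)/P(E|¬S)], hence O(S) = O(S|E)/LR.
Posterior odds = 0.444/(1−0.444) = 0.7986. LR = 0.56/0.43 = 1.3023.
Prior odds = 0.7986/1.3023 = 0.6132, so P(S) = 0.6132/(1+0.6132) ≈ 0.38.

P(S) = 0.38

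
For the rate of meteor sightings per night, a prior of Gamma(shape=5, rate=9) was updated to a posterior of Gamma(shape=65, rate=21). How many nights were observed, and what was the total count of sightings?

n = 12 nights with total 60 sightings

A Gamma(α, β) prior (rate parametrization) on a Poisson rate with n observations summing to S gives posterior Gamma(α+S, β+n).
Matching: Σxᵢ = 65 − 5 = 60 and n = 21 − 9 = 12.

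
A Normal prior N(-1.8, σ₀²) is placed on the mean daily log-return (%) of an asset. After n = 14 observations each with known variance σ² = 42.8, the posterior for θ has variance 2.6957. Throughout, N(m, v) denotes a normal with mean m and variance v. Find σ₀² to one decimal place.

σ₀² = 22.8

Posterior precision equals prior precision plus data precision: 1/σ_n² = 1/σ₀² + n/σ².
So 1/σ₀² = 1/2.6957 − 14/42.8 = 0.370961 − 0.327103 = 0.043858.
Hence σ₀² = 1/0.043858 ≈ 22.8.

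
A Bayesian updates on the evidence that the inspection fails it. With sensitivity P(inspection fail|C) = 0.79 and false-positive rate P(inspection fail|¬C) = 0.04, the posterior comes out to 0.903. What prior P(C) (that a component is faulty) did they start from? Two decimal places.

P(C) = 0.32

Bayes' rule in odds form gives O(C|E) = O(C)·[P(E|C)/P(E|¬C)], hence O(C) = O(C|E)/LR.
Posterior odds = 0.903/(1−0.903) = 9.3093. LR = 0.79/0.04 = 19.7500.
Prior odds = 9.3093/19.7500 = 0.4714, so P(C) = 0.4714/(1+0.4714) ≈ 0.32.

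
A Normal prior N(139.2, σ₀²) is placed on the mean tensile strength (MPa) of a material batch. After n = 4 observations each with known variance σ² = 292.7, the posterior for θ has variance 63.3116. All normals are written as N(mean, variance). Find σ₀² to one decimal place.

Posterior precision equals prior precision plus data precision: 1/σ_n² = 1/σ₀² + n/σ².
So 1/σ₀² = 1/63.3116 − 4/292.7 = 0.015795 − 0.013666 = 0.002129.
Hence σ₀² = 1/0.002129 ≈ 469.7.

σ₀² = 469.7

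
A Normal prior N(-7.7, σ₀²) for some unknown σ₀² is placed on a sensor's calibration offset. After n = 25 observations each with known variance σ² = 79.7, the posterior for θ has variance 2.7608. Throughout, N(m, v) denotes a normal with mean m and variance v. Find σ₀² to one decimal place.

Posterior precision equals prior precision plus data precision: 1/σ_n² = 1/σ₀² + n/σ².
So 1/σ₀² = 1/2.7608 − 25/79.7 = 0.362214 − 0.313676 = 0.048538.
Hence σ₀² = 1/0.048538 ≈ 20.6.

σ₀² = 20.6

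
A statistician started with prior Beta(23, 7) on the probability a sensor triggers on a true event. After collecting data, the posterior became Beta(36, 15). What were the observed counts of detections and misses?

13 detections and 8 misses

A Beta(a, b) prior with s successes and f failures in binomial data gives a Beta(a+s, b+f) posterior.
Match parameters: s=36−23=13, f=15−7=8.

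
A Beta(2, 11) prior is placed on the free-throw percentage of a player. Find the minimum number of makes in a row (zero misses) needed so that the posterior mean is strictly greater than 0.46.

After k makes and 0 misses the posterior is Beta(2+k, 11), with mean (2+k)/(2+11+k).
Set (2+k)/(13+k) > 0.46 and solve: k > (0.46·13 − 2)/(1 − 0.46) = 7.370.
The smallest integer exceeding 7.370 is 8.

k = 8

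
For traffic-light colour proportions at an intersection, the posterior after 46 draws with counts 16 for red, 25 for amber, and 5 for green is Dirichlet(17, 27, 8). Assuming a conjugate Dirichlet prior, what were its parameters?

Dirichlet(1, 2, 3)

For a Dirichlet(α) prior with multinomial counts c, the posterior is Dirichlet(α + c) componentwise.
Subtract each count from the matching posterior parameter: 17−16=1, 27−25=2, 8−5=3.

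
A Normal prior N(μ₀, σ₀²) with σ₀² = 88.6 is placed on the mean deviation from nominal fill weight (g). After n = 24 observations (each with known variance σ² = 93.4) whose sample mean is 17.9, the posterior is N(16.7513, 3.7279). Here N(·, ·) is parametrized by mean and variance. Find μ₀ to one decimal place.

μ₀ = -9.4

The posterior mean is a precision-weighted average: μ_n = (τ₀μ₀ + τ_data·x̄)/(τ₀+τ_data), with τ₀=1/σ₀² and τ_data=n/σ².
Here τ₀ = 1/88.6 = 0.011287 and τ_data = 24/93.4 = 0.256959, so τ_n = 0.268246.
Rearranging for μ₀: μ₀ = (μ_n·τ_n − τ_data·x̄)/τ₀ = (16.7513·0.268246 − 0.256959·17.9) / 0.011287 = -0.106097/0.011287 ≈ -9.4.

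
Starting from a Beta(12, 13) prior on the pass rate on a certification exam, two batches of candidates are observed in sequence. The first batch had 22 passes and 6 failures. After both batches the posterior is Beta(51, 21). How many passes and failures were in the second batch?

Because Beta–binomial updating is additive in the counts, the combined data contributed (α_post−α_prior, β_post−β_prior) successes and failures.
Total across both batches: 51−12=39 passes, 21−13=8 failures.
Subtract the first batch: 39−22=17 passes and 8−6=2 failures.

17 passes and 2 failures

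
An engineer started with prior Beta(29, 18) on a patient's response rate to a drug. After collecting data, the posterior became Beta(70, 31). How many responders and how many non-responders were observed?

41 responders and 13 non-responders

Under Beta–binomial conjugacy the posterior parameters are (a+s, b+f).
Match parameters: s=70−29=41, f=31−18=13.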